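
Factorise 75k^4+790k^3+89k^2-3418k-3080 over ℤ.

(3k+4)(5k+7)(5k-11)(k+10)

Trying the rational-root candidates, k = -10 is a root, so (k+10) divides it; the quotient is 75k^3+40k^2-311k-308.
Next, k = -4/3 is a root, so (3k+4) divides it; the quotient is 25k^2-20k-77.
The remaining quadratic factors as (5k-11)(5k+7).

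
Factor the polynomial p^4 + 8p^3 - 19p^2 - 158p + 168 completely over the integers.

Trying the rational-root candidates, p = 1 is a root, so (p - 1) divides it; the quotient is p^3 + 9p^2 - 10p - 168.
Then p = 4 is a root, giving the factor (p - 4) and quotient p^2 + 13p + 42.
The remaining quadratic factors as (p + 6)(p + 7).

(p + 6)(p + 7)(p - 1)(p - 4)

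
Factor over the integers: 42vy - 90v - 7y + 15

(6v - 1)(7y - 15)

Group as (42vy - 90v) + (-7y + 15) = 6v(7y - 15) - (7y - 15).
Both groups share the factor (7y - 15).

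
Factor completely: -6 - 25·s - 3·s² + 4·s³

Testing divisors of the constant over divisors of the leading coefficient, s = 3 is a root, so (s - 3) is a factor; dividing leaves 4·s² + 9·s + 2.
The remaining quadratic factors as (s + 2)(4·s + 1).

(4·s + 1)·(s + 2)·(s - 3)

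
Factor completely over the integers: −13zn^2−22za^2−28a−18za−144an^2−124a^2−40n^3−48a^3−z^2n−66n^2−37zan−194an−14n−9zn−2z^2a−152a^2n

Group: z(−2za−zn−6a^2−13an−14a−5n^2−7n) + (8a+8n+2)(−2za−zn−6a^2−13an−14a−5n^2−7n); both groups contain (−2za−zn−6a^2−13an−14a−5n^2−7n), so (z+8a+8n+2) is a factor with cofactor −2za−zn−6a^2−13an−14a−5n^2−7n.
The cofactor groups again: −2za−zn−6a^2−13an−14a−5n^2−7n = −2a(z+3a+5n+7) − n(z+3a+5n+7); both groups contain (z+3a+5n+7), giving −(2a+n)(z+3a+5n+7).

−(2a+n)(z+3a+5n+7)(z+8a+8n+2)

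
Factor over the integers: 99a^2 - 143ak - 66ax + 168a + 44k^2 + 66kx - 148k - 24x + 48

Group: 9a(11a - 11k + 4) + (-4k - 6x + 12)(11a - 11k + 4); both groups contain (11a - 11k + 4).

(11a - 11k + 4)(9a - 4k - 6x + 12)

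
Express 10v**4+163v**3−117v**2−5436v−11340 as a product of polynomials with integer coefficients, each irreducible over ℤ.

(2v+9)(5v+14)(v+15)(v−6)

By the rational root theorem, v = −9/2 is a root, so (2v+9) divides it; the quotient is 5v**3+59v**2−324v−1260.
Continuing, v = −15 is a root, so (v+15) is a factor; dividing leaves 5v**2−16v−84.
The remaining quadratic factors as (5v+14)(v−6).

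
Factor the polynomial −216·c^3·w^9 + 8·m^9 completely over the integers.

−8·(3·c·w^3 − m^3)·(9·c^2·w^6 + 3·c·w^3·m^3 + m^6)

Every term has a factor of 8; factoring it out leaves −27·c^3·w^9 + m^9.
Recognize a difference of cubes with the parts m^3 and 3·c·w^3.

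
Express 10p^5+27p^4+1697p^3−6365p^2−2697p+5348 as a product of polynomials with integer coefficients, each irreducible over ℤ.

By the rational root theorem, p = 7/2 is a root, giving the factor (2p−7) and quotient 5p^4+31p^3+957p^2+167p−764.
Then p = −1 is a root, giving the factor (p+1) and quotient 5p^3+26p^2+931p−764.
Continuing, p = 4/5 is a root, so (5p−4) is a factor; dividing leaves p^2+6p+191.
The quadratic p^2+6p+191 has discriminant −728 < 0 and is irreducible over ℤ.

(2p−7)(5p−4)(p+1)(p^2+6p+191)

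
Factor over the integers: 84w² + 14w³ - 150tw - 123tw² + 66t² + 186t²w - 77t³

Group: 7t(-11t² + 25tw - 14w²) + (-w - 6)(-11t² + 25tw - 14w²); both groups contain (-11t² + 25tw - 14w²), so (7t - w - 6) is a factor with cofactor -11t² + 25tw - 14w².
The cofactor groups again: -11t² + 25tw - 14w² = -11t(t - w) + 14w(t - w); both groups contain (t - w), giving -(11t - 14w)(t - w).

-(11t - 14w)(7t - w - 6)(t - w)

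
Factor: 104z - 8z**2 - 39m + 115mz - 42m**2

-(14m - z + 13)(3m - 8z)

Group: -3m(14m - z + 13) + 8z(14m - z + 13); both groups contain (14m - z + 13).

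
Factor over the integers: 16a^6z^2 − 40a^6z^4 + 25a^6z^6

Factor out a^6z^2 first: what remains is 25z^4 − 40z^2 + 16.
Recognize a perfect-square trinomial with the parts 4 and 5z^2.

a^6z^2(5z^2 − 4)^2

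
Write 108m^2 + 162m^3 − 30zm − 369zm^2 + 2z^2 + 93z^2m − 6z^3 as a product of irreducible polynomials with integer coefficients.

−(6z − 3m − 2)(z − 6m)(z − 9m)

Group: z(−6z^2 + 39zm + 2z − 18m^2 − 12m) − 9m(−6z^2 + 39zm + 2z − 18m^2 − 12m); both groups contain (−6z^2 + 39zm + 2z − 18m^2 − 12m), so (z − 9m) is a factor with cofactor −6z^2 + 39zm + 2z − 18m^2 − 12m.
The cofactor groups again: −6z^2 + 39zm + 2z − 18m^2 − 12m = −6z(z − 6m) + (3m + 2)(z − 6m); both groups contain (z − 6m), giving −(6z − 3m − 2)(z − 6m).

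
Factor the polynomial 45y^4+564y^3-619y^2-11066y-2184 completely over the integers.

(3y+14)(3y-13)(5y+1)(y+12)

Testing divisors of the constant over divisors of the leading coefficient, y = -12 is a root, so (y+12) is a factor; dividing leaves 45y^3+24y^2-907y-182.
Then y = -14/3 is a root, so (3y+14) is a factor; dividing leaves 15y^2-62y-13.
The remaining quadratic factors as (3y-13)(5y+1).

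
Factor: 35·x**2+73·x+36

(5·x+4)·(7·x+9)

Need a pair with product 35·36 = 1260 and sum 73: that's 45 and 28.
Split the middle term: 35·x**2+45·x + 28·x+36 = 5·x·(7·x+9) + 4·(7·x+9).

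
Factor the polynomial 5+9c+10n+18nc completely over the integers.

(2n+1)(9c+5)

Group as (18nc+10n) + (9c+5) = 2n(9c+5) + (9c+5).
Both groups share the factor (9c+5).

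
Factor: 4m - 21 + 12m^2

(2m + 3)(6m - 7)

Need a pair with product 12·(-21) = -252 and sum 4: that's -14 and 18.
Split the middle term: 12m^2 - 14m + 18m - 21 = 2m(6m - 7) + 3(6m - 7).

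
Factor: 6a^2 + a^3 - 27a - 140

(a + 4)(a + 7)(a - 5)

Trying the rational-root candidates, a = -4 is a root, so (a + 4) divides it; the quotient is a^2 + 2a - 35.
The remaining quadratic factors as (a - 5)(a + 7).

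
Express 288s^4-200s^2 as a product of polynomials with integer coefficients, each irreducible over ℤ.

8s^2(6s+5)(6s-5)

Factor out 8s^2, leaving 36s^2-25, which is a difference of two squares.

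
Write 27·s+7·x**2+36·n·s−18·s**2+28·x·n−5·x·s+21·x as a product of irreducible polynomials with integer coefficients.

(x+4·n−2·s+3)·(7·x+9·s)

Group: x·(7·x+9·s) + (4·n−2·s+3)·(7·x+9·s); both groups contain (7·x+9·s).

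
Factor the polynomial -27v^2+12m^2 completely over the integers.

3(2m+3v)(2m-3v)

Pull out the common factor 3; 4m^2-9v^2 is a difference of squares.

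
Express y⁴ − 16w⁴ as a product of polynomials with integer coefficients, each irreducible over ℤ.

(y − 2w)(y + 2w)(y² + 4w²)

(y)⁴ − (2w)⁴ = ((y)² − (2w)²)((y)² + (2w)²); the first factor splits again, the second (y² + 4w²) is irreducible.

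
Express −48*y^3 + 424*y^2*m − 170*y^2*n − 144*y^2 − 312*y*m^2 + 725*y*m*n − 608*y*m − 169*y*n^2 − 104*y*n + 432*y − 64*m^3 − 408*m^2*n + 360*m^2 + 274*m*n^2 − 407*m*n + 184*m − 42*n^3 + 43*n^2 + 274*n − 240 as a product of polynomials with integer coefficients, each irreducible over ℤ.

−(y − 8*m + 2*n + 5)*(8*y − 8*m + 3*n − 8)*(6*y + m + 7*n − 6)

Group: 6*y*(−8*y^2 + 72*y*m − 19*y*n − 32*y − 64*m^2 + 40*m*n − 24*m − 6*n^2 + n + 40) + (m + 7*n − 6)*(−8*y^2 + 72*y*m − 19*y*n − 32*y − 64*m^2 + 40*m*n − 24*m − 6*n^2 + n + 40); both groups contain (−8*y^2 + 72*y*m − 19*y*n − 32*y − 64*m^2 + 40*m*n − 24*m − 6*n^2 + n + 40), so (6*y + m + 7*n − 6) is a factor with cofactor −8*y^2 + 72*y*m − 19*y*n − 32*y − 64*m^2 + 40*m*n − 24*m − 6*n^2 + n + 40.
The cofactor groups again: −8*y^2 + 72*y*m − 19*y*n − 32*y − 64*m^2 + 40*m*n − 24*m − 6*n^2 + n + 40 = −8*y*(y − 8*m + 2*n + 5) + (8*m − 3*n + 8)*(y − 8*m + 2*n + 5); both groups contain (y − 8*m + 2*n + 5), giving −(8*y − 8*m + 3*n − 8)*(y − 8*m + 2*n + 5).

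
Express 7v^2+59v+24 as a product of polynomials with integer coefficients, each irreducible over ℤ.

Need a pair with product 7·24 = 168 and sum 59: that's 3 and 56.
Split the middle term: 7v^2+3v + 56v+24 = v(7v+3) + 8(7v+3).

(7v+3)(v+8)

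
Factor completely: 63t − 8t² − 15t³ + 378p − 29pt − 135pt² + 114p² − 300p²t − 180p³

Group: 6p(−30p² − 35pt + 54p − 5t² + 9t) + (3t + 7)(−30p² − 35pt + 54p − 5t² + 9t); both groups contain (−30p² − 35pt + 54p − 5t² + 9t), so (6p + 3t + 7) is a factor with cofactor −30p² − 35pt + 54p − 5t² + 9t.
The cofactor groups again: −30p² − 35pt + 54p − 5t² + 9t = −6p(5p + 5t − 9) − t(5p + 5t − 9); both groups contain (5p + 5t − 9), giving −(6p + t)(5p + 5t − 9).

−(5p + 5t − 9)(6p + 3t + 7)(6p + t)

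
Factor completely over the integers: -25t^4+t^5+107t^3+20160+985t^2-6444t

(t+7)(t-12)(t-15)(t^2-5t+16)

Testing divisors of the constant over divisors of the leading coefficient, t = 15 is a root, so (t-15) is a factor; dividing leaves t^4-10t^3-43t^2+340t-1344.
Continuing, t = -7 is a root, so (t+7) is a factor; dividing leaves t^3-17t^2+76t-192.
Next, t = 12 is a root, so (t-12) is a factor; dividing leaves t^2-5t+16.
The quadratic t^2-5t+16 has discriminant -39 < 0 and is irreducible over ℤ.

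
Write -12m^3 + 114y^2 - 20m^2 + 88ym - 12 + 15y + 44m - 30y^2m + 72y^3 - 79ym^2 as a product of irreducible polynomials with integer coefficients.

Group: 4y(18y^2 - 21ym + 33y - 4m^2 - 8m + 12) + (3m - 1)(18y^2 - 21ym + 33y - 4m^2 - 8m + 12); both groups contain (18y^2 - 21ym + 33y - 4m^2 - 8m + 12), so (4y + 3m - 1) is a factor with cofactor 18y^2 - 21ym + 33y - 4m^2 - 8m + 12.
The cofactor groups again: 18y^2 - 21ym + 33y - 4m^2 - 8m + 12 = 3y(6y + m + 3) + (-4m + 4)(6y + m + 3); both groups contain (6y + m + 3), giving (3y - 4m + 4)(6y + m + 3).

(3y - 4m + 4)(4y + 3m - 1)(6y + m + 3)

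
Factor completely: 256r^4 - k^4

Difference of squares twice: with A = 4r and B = k, A⁴ − B⁴ = (A² − B²)(A² + B²), and A² − B² factors again.

(4r - k)(4r + k)(16r^2 + k^2)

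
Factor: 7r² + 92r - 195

Need a pair with product 7·(-195) = -1365 and sum 92: that's -13 and 105.
Split the middle term: 7r² - 13r + 105r - 195 = r(7r - 13) + 15(7r - 13).

(7r - 13)(r + 15)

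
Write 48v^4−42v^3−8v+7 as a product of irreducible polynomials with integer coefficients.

(8v−7)(6v^3−1)

Group as (48v^4−8v) + (−42v^3+7) = 8v(6v^3−1) − 7(6v^3−1).
Both groups share the factor (6v^3−1).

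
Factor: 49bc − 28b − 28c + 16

(7b − 4)(7c − 4)

Group as (49bc − 28b) + (−28c + 16) = 7b(7c − 4) − 4(7c − 4).
Both groups share the factor (7c − 4).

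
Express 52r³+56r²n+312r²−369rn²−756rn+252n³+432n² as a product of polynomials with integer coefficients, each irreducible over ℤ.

Group: 2r(26r²+67rn+156r−84n²−144n) − 3n(26r²+67rn+156r−84n²−144n); both groups contain (26r²+67rn+156r−84n²−144n), so (2r−3n) is a factor with cofactor 26r²+67rn+156r−84n²−144n.
The cofactor groups again: 26r²+67rn+156r−84n²−144n = 2r(13r−12n) + (7n+12)(13r−12n); both groups contain (13r−12n), giving (2r+7n+12)(13r−12n).

(13r−12n)(2r−3n)(2r+7n+12)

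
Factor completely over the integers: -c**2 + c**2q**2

c**2(q + 1)(q - 1)

Every term has a factor of c**2; factoring it out leaves q**2 - 1.
Recognize a difference of squares with the parts q and 1.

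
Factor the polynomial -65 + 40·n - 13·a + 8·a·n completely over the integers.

(8·n - 13)·(a + 5)

Group as (8·a·n - 13·a) + (40·n - 65) = a·(8·n - 13) + 5·(8·n - 13).
Both groups share the factor (8·n - 13).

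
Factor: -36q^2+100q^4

Pull out the common factor 4q^2; 25q^2-9 is a difference of squares.

4q^2(5q+3)(5q-3)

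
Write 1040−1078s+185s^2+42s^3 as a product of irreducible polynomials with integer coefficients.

(6s−13)(7s−10)(s+8)

Testing divisors of the constant over divisors of the leading coefficient, s = 13/6 is a root, so (6s−13) is a factor; dividing leaves 7s^2+46s−80.
The remaining quadratic factors as (7s−10)(s+8).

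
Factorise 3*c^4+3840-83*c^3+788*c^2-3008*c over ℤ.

By the rational root theorem, c = 12 is a root, so (c-12) is a factor; dividing leaves 3*c^3-47*c^2+224*c-320.
Then c = 5 is a root, so (c-5) divides it; the quotient is 3*c^2-32*c+64.
The remaining quadratic factors as (c-8)(3*c-8).

(3*c-8)*(c-12)*(c-5)*(c-8)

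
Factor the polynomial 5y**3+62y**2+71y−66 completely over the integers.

(5y−3)(y+11)(y+2)

Trying the rational-root candidates, y = −2 is a root, so (y+2) divides it; the quotient is 5y**2+52y−33.
The remaining quadratic factors as (5y−3)(y+11).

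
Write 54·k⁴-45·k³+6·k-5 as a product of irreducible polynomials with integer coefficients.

(6·k-5)·(9·k³+1)

Group as (54·k⁴+6·k) + (-45·k³-5) = 6·k·(9·k³+1) - 5·(9·k³+1).
Both groups share the factor (9·k³+1).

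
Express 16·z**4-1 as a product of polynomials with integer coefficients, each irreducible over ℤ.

(2·z+1)·(2·z-1)·(4·z**2+1)

Write as (4·z**2)² − (1)², then factor 4·z**2-1 once more.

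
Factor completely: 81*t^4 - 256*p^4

Difference of squares twice: with A = 3*t and B = 4*p, A⁴ − B⁴ = (A² − B²)(A² + B²), and A² − B² factors again.

(3*t - 4*p)*(3*t + 4*p)*(9*t^2 + 16*p^2)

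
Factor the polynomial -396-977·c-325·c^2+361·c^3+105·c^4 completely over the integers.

Testing divisors of the constant over divisors of the leading coefficient, c = -4/7 is a root, so (7·c+4) is a factor; dividing leaves 15·c^3+43·c^2-71·c-99.
Next, c = 9/5 is a root, giving the factor (5·c-9) and quotient 3·c^2+14·c+11.
The remaining quadratic factors as (c+1)(3·c+11).

(3·c+11)·(5·c-9)·(7·c+4)·(c+1)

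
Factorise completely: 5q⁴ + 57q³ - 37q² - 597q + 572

Testing divisors of the constant over divisors of the leading coefficient, q = 13/5 is a root, giving the factor (5q - 13) and quotient q³ + 14q² + 29q - 44.
Next, q = -11 is a root, so (q + 11) is a factor; dividing leaves q² + 3q - 4.
The remaining quadratic factors as (q - 1)(q + 4).

(5q - 13)(q + 11)(q + 4)(q - 1)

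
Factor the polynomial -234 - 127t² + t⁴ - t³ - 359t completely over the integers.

Among the possible rational roots, t = 13 is a root, so (t - 13) is a factor; dividing leaves t³ + 12t² + 29t + 18.
Then t = -1 is a root, so (t + 1) divides it; the quotient is t² + 11t + 18.
The remaining quadratic factors as (t + 9)(t + 2).

(t + 1)(t + 2)(t + 9)(t - 13)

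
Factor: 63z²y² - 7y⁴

Every term has a factor of 7y². Then 9z² - y² = (3z)² − (y)².

7y²(3z - y)(3z + y)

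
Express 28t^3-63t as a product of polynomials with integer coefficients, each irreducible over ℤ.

7t(2t+3)(2t-3)

Pull out the common factor 7t; 4t^2-9 is a difference of squares.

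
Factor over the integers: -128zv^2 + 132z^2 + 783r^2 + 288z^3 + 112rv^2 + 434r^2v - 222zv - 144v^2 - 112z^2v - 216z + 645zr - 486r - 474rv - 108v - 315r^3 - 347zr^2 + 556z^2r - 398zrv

Group: 4z(72z^2 - 23zr - 64zv + 33z - 35r^2 + 56rv + 87r - 72v - 54) + (9r + 2v)(72z^2 - 23zr - 64zv + 33z - 35r^2 + 56rv + 87r - 72v - 54); both groups contain (72z^2 - 23zr - 64zv + 33z - 35r^2 + 56rv + 87r - 72v - 54), so (4z + 9r + 2v) is a factor with cofactor 72z^2 - 23zr - 64zv + 33z - 35r^2 + 56rv + 87r - 72v - 54.
The cofactor groups again: 72z^2 - 23zr - 64zv + 33z - 35r^2 + 56rv + 87r - 72v - 54 = 8z(9z + 5r - 8v - 6) + (-7r + 9)(9z + 5r - 8v - 6); both groups contain (9z + 5r - 8v - 6), giving (8z - 7r + 9)(9z + 5r - 8v - 6).

(8z - 7r + 9)(9z + 5r - 8v - 6)(4z + 9r + 2v)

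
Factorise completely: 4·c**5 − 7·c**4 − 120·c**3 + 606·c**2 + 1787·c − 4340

(4·c − 7)·(c + 4)·(c + 5)·(c**2 − 9·c + 31)

By the rational root theorem, c = 7/4 is a root, giving the factor (4·c − 7) and quotient c**4 − 30·c**2 + 99·c + 620.
Then c = −4 is a root, so (c + 4) divides it; the quotient is c**3 − 4·c**2 − 14·c + 155.
Then c = −5 is a root, giving the factor (c + 5) and quotient c**2 − 9·c + 31.
The quadratic c**2 − 9·c + 31 has discriminant −43 < 0 and is irreducible over ℤ.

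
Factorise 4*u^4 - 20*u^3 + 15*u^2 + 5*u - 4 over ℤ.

(2*u + 1)*(2*u - 1)*(u - 1)*(u - 4)

By the rational root theorem, u = -1/2 is a root, so (2*u + 1) divides it; the quotient is 2*u^3 - 11*u^2 + 13*u - 4.
Then u = 1/2 is a root, giving the factor (2*u - 1) and quotient u^2 - 5*u + 4.
The remaining quadratic factors as (u - 4)(u - 1).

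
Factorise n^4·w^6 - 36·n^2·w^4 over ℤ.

Factor out n^2·w^4 first: what remains is n^2·w^2 - 36.
Recognize a difference of squares with the parts n·w and 6.

n^2·w^4·(n·w + 6)·(n·w - 6)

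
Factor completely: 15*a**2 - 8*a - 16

(3*a - 4)*(5*a + 4)

Need a pair with product 15·(-16) = -240 and sum -8: that's 12 and -20.
Split the middle term: 15*a**2 + 12*a - 20*a - 16 = 3*a*(5*a + 4) - 4*(5*a + 4).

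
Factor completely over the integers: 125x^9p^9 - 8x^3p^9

p^9x^3(5x^2 - 2)(25x^4 + 10x^2 + 4)

Pull out the common factor x^3p^9, leaving 125x^6 - 8.
Recognize a difference of cubes with the parts 5x^2 and 2.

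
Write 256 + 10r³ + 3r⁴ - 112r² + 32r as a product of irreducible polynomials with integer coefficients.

Testing divisors of the constant over divisors of the leading coefficient, r = 2 is a root, so (r - 2) divides it; the quotient is 3r³ + 16r² - 80r - 128.
Continuing, r = -8 is a root, giving the factor (r + 8) and quotient 3r² - 8r - 16.
The remaining quadratic factors as (3r + 4)(r - 4).

(3r + 4)(r + 8)(r - 2)(r - 4)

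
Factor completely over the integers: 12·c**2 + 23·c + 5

Need a pair with product 12·5 = 60 and sum 23: that's 20 and 3.
Split the middle term: 12·c**2 + 20·c + 3·c + 5 = 4·c·(3·c + 5) + (3·c + 5).

(3·c + 5)·(4·c + 1)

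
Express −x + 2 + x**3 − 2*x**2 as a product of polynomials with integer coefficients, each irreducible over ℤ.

(x + 1)*(x − 1)*(x − 2)

Testing divisors of the constant over divisors of the leading coefficient, x = 2 is a root, so (x − 2) divides it; the quotient is x**2 − 1.
The remaining quadratic factors as (x − 1)(x + 1).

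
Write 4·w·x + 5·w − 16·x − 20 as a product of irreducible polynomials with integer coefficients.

(4·x + 5)·(w − 4)

Group as (4·w·x + 5·w) + (−16·x − 20) = w·(4·x + 5) − 4·(4·x + 5).
Both groups share the factor (4·x + 5).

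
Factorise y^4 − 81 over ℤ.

(y + 3)(y − 3)(y^2 + 9)

(y)⁴ − (3)⁴ = ((y)² − (3)²)((y)² + (3)²); the first factor splits again, the second (y^2 + 9) is irreducible.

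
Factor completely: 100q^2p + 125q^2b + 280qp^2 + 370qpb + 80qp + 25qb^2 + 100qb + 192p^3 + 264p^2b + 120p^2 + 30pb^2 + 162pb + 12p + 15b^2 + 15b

(4p + 5b)(5q + 6p + 3)(5q + 8p + b + 1)

Group: 4p(25q^2 + 70qp + 5qb + 20q + 48p^2 + 6pb + 30p + 3b + 3) + 5b(25q^2 + 70qp + 5qb + 20q + 48p^2 + 6pb + 30p + 3b + 3); both groups contain (25q^2 + 70qp + 5qb + 20q + 48p^2 + 6pb + 30p + 3b + 3), so (4p + 5b) is a factor with cofactor 25q^2 + 70qp + 5qb + 20q + 48p^2 + 6pb + 30p + 3b + 3.
The cofactor groups again: 25q^2 + 70qp + 5qb + 20q + 48p^2 + 6pb + 30p + 3b + 3 = 5q(5q + 8p + b + 1) + (6p + 3)(5q + 8p + b + 1); both groups contain (5q + 8p + b + 1), giving (5q + 6p + 3)(5q + 8p + b + 1).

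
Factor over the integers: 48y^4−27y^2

Factor out 3y^2, leaving 16y^2−9, which is a difference of two squares.

3y^2(4y+3)(4y−3)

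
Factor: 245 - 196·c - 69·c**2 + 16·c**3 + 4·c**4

(2·c + 7)·(2·c - 7)·(c + 5)·(c - 1)

Among the possible rational roots, c = 7/2 is a root, so (2·c - 7) is a factor; dividing leaves 2·c**3 + 15·c**2 + 18·c - 35.
Next, c = -5 is a root, so (c + 5) divides it; the quotient is 2·c**2 + 5·c - 7.
The remaining quadratic factors as (c - 1)(2·c + 7).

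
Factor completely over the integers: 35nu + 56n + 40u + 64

Group as (35nu + 56n) + (40u + 64) = 7n(5u + 8) + 8(5u + 8).
Both groups share the factor (5u + 8).

(5u + 8)(7n + 8)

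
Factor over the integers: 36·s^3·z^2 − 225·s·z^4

Factor out 9·s·z^2, leaving 4·s^2 − 25·z^2, which is a difference of two squares.

9·s·z^2·(2·s + 5·z)·(2·s − 5·z)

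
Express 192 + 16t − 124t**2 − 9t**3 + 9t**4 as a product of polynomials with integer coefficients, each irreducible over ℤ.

(3t + 4)(3t − 4)(t + 3)(t − 4)

Trying the rational-root candidates, t = −4/3 is a root, giving the factor (3t + 4) and quotient 3t**3 − 7t**2 − 32t + 48.
Continuing, t = 4 is a root, so (t − 4) is a factor; dividing leaves 3t**2 + 5t − 12.
The remaining quadratic factors as (t + 3)(3t − 4).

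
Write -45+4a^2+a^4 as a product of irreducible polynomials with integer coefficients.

(a^2+9)(a^2-5)

Substitute u = a^2 to get a quadratic in u, then factor.
a^2+9 is irreducible over ℤ (sum of squares).
a^2-5 is irreducible over ℤ (5 is not a perfect square).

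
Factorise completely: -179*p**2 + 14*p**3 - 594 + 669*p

(2*p - 11)*(7*p - 9)*(p - 6)

Among the possible rational roots, p = 11/2 is a root, so (2*p - 11) is a factor; dividing leaves 7*p**2 - 51*p + 54.
The remaining quadratic factors as (7*p - 9)(p - 6).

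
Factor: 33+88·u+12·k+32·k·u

Group as (32·k·u+12·k) + (88·u+33) = 4·k·(8·u+3) + 11·(8·u+3).
Both groups share the factor (8·u+3).

(4·k+11)·(8·u+3)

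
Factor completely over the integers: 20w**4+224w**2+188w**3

Pull out the common factor 4w**2, then factor the remaining trinomial.

4w**2(5w+7)(w+8)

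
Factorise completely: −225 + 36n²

9(2n + 5)(2n − 5)

Every term has a factor of 9. Then 4n² − 25 = (2n)² − (5)².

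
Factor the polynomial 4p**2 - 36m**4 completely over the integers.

-4(3m**2 + p)(3m**2 - p)

Every term has a factor of 4; factoring it out leaves -9m**4 + p**2.
Recognize a difference of squares with the parts p and 3m**2.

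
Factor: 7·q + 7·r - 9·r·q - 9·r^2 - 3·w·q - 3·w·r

-(3·w + 9·r - 7)·(r + q)

Group: -r·(3·w + 9·r - 7) - q·(3·w + 9·r - 7); both groups contain (3·w + 9·r - 7).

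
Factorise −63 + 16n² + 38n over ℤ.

(2n + 7)(8n − 9)

Need a pair with product 16·(−63) = −1008 and sum 38: that's 56 and −18.
Split the middle term: 16n² + 56n − 18n − 63 = 8n(2n + 7) − 9(2n + 7).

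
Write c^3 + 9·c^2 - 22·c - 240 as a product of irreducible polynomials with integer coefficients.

Trying the rational-root candidates, c = -6 is a root, giving the factor (c + 6) and quotient c^2 + 3·c - 40.
The remaining quadratic factors as (c + 8)(c - 5).

(c + 6)·(c + 8)·(c - 5)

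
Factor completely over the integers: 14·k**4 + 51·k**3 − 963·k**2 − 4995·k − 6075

Trying the rational-root candidates, k = −15/2 is a root, giving the factor (2·k + 15) and quotient 7·k**3 − 27·k**2 − 279·k − 405.
Next, k = −15/7 is a root, so (7·k + 15) divides it; the quotient is k**2 − 6·k − 27.
The remaining quadratic factors as (k + 3)(k − 9).

(2·k + 15)·(7·k + 15)·(k + 3)·(k − 9)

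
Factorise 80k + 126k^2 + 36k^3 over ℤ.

Pull out the common factor 2k, then factor the remaining trinomial.

2k(3k + 8)(6k + 5)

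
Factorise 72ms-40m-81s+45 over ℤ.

Group as (72ms-40m) + (-81s+45) = 8m(9s-5) - 9(9s-5).
Both groups share the factor (9s-5).

(8m-9)(9s-5)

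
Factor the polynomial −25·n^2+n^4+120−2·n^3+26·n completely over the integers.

Testing divisors of the constant over divisors of the leading coefficient, n = −4 is a root, so (n+4) is a factor; dividing leaves n^3−6·n^2−n+30.
Continuing, n = 3 is a root, giving the factor (n−3) and quotient n^2−3·n−10.
The remaining quadratic factors as (n+2)(n−5).

(n+2)·(n+4)·(n−3)·(n−5)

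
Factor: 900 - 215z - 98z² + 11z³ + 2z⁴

Testing divisors of the constant over divisors of the leading coefficient, z = -9 is a root, giving the factor (z + 9) and quotient 2z³ - 7z² - 35z + 100.
Continuing, z = 5/2 is a root, so (2z - 5) is a factor; dividing leaves z² - z - 20.
The remaining quadratic factors as (z - 5)(z + 4).

(2z - 5)(z + 4)(z + 9)(z - 5)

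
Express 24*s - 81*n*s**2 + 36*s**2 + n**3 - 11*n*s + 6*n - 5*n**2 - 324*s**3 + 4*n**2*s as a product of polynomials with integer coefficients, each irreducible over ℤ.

Group: n*(n**2 + 13*n*s - 3*n + 36*s**2 - 12*s) + (-9*s - 2)*(n**2 + 13*n*s - 3*n + 36*s**2 - 12*s); both groups contain (n**2 + 13*n*s - 3*n + 36*s**2 - 12*s), so (n - 9*s - 2) is a factor with cofactor n**2 + 13*n*s - 3*n + 36*s**2 - 12*s.
The cofactor groups again: n**2 + 13*n*s - 3*n + 36*s**2 - 12*s = n*(n + 4*s) + (9*s - 3)*(n + 4*s); both groups contain (n + 4*s), giving (n + 9*s - 3)*(n + 4*s).

(n + 4*s)*(n + 9*s - 3)*(n - 9*s - 2)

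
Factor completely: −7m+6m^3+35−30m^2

(m−5)(6m^2−7)

Group as (6m^3−7m) + (−30m^2+35) = m(6m^2−7) − 5(6m^2−7).
Both groups share the factor (6m^2−7).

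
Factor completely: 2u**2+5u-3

(2u-1)(u+3)

Need a pair with product 2·(-3) = -6 and sum 5: that's -1 and 6.
Split the middle term: 2u**2-u + 6u-3 = u(2u-1) + 3(2u-1).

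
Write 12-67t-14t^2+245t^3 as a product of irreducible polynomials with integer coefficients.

(5t-1)(7t+4)(7t-3)

Testing divisors of the constant over divisors of the leading coefficient, t = 1/5 is a root, so (5t-1) divides it; the quotient is 49t^2+7t-12.
The remaining quadratic factors as (7t-3)(7t+4).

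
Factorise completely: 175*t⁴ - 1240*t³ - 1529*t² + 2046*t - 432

Among the possible rational roots, t = 8 is a root, so (t - 8) divides it; the quotient is 175*t³ + 160*t² - 249*t + 54.
Next, t = -9/5 is a root, giving the factor (5*t + 9) and quotient 35*t² - 31*t + 6.
The remaining quadratic factors as (5*t - 3)(7*t - 2).

(5*t + 9)*(5*t - 3)*(7*t - 2)*(t - 8)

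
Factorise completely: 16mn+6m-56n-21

Group as (16mn+6m) + (-56n-21) = 2m(8n+3) - 7(8n+3).
Both groups share the factor (8n+3).

(2m-7)(8n+3)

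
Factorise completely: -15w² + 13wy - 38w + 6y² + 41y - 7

Group: -3w(5w - 6y + 1) + (-y - 7)(5w - 6y + 1); both groups contain (5w - 6y + 1).

-(3w + y + 7)(5w - 6y + 1)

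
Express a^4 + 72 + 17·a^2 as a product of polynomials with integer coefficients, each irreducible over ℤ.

Substitute u = a^2 to get a quadratic in u, then factor.
a^2 + 8 is irreducible over ℤ (always positive, so no real roots).
a^2 + 9 is irreducible over ℤ (sum of squares).

(a^2 + 8)·(a^2 + 9)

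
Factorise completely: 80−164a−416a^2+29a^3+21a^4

(3a+2)(7a−2)(a+5)(a−4)

Trying the rational-root candidates, a = −5 is a root, giving the factor (a+5) and quotient 21a^3−76a^2−36a+16.
Next, a = 2/7 is a root, giving the factor (7a−2) and quotient 3a^2−10a−8.
The remaining quadratic factors as (a−4)(3a+2).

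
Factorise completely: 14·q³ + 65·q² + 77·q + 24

(2·q + 1)·(7·q + 8)·(q + 3)

Among the possible rational roots, q = −8/7 is a root, so (7·q + 8) is a factor; dividing leaves 2·q² + 7·q + 3.
The remaining quadratic factors as (2·q + 1)(q + 3).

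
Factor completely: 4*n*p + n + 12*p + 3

(4*p + 1)*(n + 3)

Group as (4*n*p + n) + (12*p + 3) = n*(4*p + 1) + 3*(4*p + 1).
Both groups share the factor (4*p + 1).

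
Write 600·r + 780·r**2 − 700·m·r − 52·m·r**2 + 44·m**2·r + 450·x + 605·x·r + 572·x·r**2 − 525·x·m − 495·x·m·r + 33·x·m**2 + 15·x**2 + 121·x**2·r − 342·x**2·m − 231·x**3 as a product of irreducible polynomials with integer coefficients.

−(11·x − m + 15)·(7·x + 11·m − 13·r − 10)·(3·x + 4·r)

Group: 3·x·(−77·x**2 − 114·x·m + 143·x·r + 5·x + 11·m**2 − 13·m·r − 175·m + 195·r + 150) + 4·r·(−77·x**2 − 114·x·m + 143·x·r + 5·x + 11·m**2 − 13·m·r − 175·m + 195·r + 150); both groups contain (−77·x**2 − 114·x·m + 143·x·r + 5·x + 11·m**2 − 13·m·r − 175·m + 195·r + 150), so (3·x + 4·r) is a factor with cofactor −77·x**2 − 114·x·m + 143·x·r + 5·x + 11·m**2 − 13·m·r − 175·m + 195·r + 150.
The cofactor groups again: −77·x**2 − 114·x·m + 143·x·r + 5·x + 11·m**2 − 13·m·r − 175·m + 195·r + 150 = −7·x·(11·x − m + 15) + (−11·m + 13·r + 10)·(11·x − m + 15); both groups contain (11·x − m + 15), giving −(7·x + 11·m − 13·r − 10)·(11·x − m + 15).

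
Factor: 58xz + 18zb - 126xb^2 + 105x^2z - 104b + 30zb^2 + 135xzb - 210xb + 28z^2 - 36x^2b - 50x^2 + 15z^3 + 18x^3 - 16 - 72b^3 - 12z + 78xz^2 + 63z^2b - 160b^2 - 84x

(x + 5z - 4b - 4)(2x + z + 2b + 2)(9x + 3z + 9b + 2)

Group: 2x(9x^2 + 48xz - 27xb - 34x + 15z^2 + 33zb - 2z - 36b^2 - 44b - 8) + (z + 2b + 2)(9x^2 + 48xz - 27xb - 34x + 15z^2 + 33zb - 2z - 36b^2 - 44b - 8); both groups contain (9x^2 + 48xz - 27xb - 34x + 15z^2 + 33zb - 2z - 36b^2 - 44b - 8), so (2x + z + 2b + 2) is a factor with cofactor 9x^2 + 48xz - 27xb - 34x + 15z^2 + 33zb - 2z - 36b^2 - 44b - 8.
The cofactor groups again: 9x^2 + 48xz - 27xb - 34x + 15z^2 + 33zb - 2z - 36b^2 - 44b - 8 = 9x(x + 5z - 4b - 4) + (3z + 9b + 2)(x + 5z - 4b - 4); both groups contain (x + 5z - 4b - 4), giving (9x + 3z + 9b + 2)(x + 5z - 4b - 4).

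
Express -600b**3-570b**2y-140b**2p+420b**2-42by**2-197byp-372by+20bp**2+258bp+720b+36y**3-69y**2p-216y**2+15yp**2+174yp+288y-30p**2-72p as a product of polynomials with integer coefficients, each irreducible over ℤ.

-(10b+4y-p)(15b-3y+5p+12)(4b+3y-6)

Group: 15b(-40b**2-46by+4bp+60b-12y**2+3yp+24y-6p) + (-3y+5p+12)(-40b**2-46by+4bp+60b-12y**2+3yp+24y-6p); both groups contain (-40b**2-46by+4bp+60b-12y**2+3yp+24y-6p), so (15b-3y+5p+12) is a factor with cofactor -40b**2-46by+4bp+60b-12y**2+3yp+24y-6p.
The cofactor groups again: -40b**2-46by+4bp+60b-12y**2+3yp+24y-6p = -10b(4b+3y-6) + (-4y+p)(4b+3y-6); both groups contain (4b+3y-6), giving -(10b+4y-p)(4b+3y-6).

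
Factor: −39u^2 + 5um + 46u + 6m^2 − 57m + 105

Group: −13u(3u + m − 7) + (6m − 15)(3u + m − 7); both groups contain (3u + m − 7).

−(13u − 6m + 15)(3u + m − 7)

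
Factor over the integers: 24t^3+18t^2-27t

3t(2t+3)(4t-3)

Pull out the common factor 3t, then factor the remaining trinomial.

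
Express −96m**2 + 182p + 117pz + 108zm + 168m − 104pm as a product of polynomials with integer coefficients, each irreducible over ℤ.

Group: 9z(13p + 12m) + (−8m + 14)(13p + 12m); both groups contain (13p + 12m).

(9z − 8m + 14)(13p + 12m)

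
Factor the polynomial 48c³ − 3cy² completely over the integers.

Pull out the common factor 3c; 16c² − y² is a difference of squares.

3c(4c + y)(4c − y)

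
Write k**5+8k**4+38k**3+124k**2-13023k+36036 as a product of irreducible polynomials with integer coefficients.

(k+13)(k-3)(k-7)(k**2+5k+132)

By the rational root theorem, k = 7 is a root, so (k-7) is a factor; dividing leaves k**4+15k**3+143k**2+1125k-5148.
Continuing, k = -13 is a root, giving the factor (k+13) and quotient k**3+2k**2+117k-396.
Continuing, k = 3 is a root, so (k-3) is a factor; dividing leaves k**2+5k+132.
The quadratic k**2+5k+132 has discriminant -503 < 0 and is irreducible over ℤ.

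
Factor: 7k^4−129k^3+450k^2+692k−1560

Trying the rational-root candidates, k = 6 is a root, so (k−6) divides it; the quotient is 7k^3−87k^2−72k+260.
Then k = 10/7 is a root, so (7k−10) divides it; the quotient is k^2−11k−26.
The remaining quadratic factors as (k−13)(k+2).

(7k−10)(k+2)(k−13)(k−6)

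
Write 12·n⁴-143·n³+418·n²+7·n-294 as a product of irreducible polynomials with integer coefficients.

(3·n-14)·(4·n+3)·(n-1)·(n-7)

Among the possible rational roots, n = -3/4 is a root, so (4·n+3) divides it; the quotient is 3·n³-38·n²+133·n-98.
Next, n = 7 is a root, so (n-7) is a factor; dividing leaves 3·n²-17·n+14.
The remaining quadratic factors as (n-1)(3·n-14).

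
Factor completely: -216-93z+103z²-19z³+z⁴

(z+1)(z-3)(z-8)(z-9)

Among the possible rational roots, z = 8 is a root, so (z-8) divides it; the quotient is z³-11z²+15z+27.
Then z = 3 is a root, so (z-3) divides it; the quotient is z²-8z-9.
The remaining quadratic factors as (z+1)(z-9).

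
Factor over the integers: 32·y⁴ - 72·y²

8·y²·(2·y + 3)·(2·y - 3)

Every term has a factor of 8·y². Then 4·y² - 9 = (2·y)² − (3)².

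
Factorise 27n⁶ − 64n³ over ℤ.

n³(3n − 4)(9n² + 12n + 16)

Every term has a factor of n³; factoring it out leaves 27n³ − 64.
Recognize a difference of cubes with the parts 3n and 4.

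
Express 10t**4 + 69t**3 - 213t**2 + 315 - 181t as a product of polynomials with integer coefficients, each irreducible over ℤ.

Testing divisors of the constant over divisors of the leading coefficient, t = -9 is a root, so (t + 9) divides it; the quotient is 10t**3 - 21t**2 - 24t + 35.
Next, t = 1 is a root, giving the factor (t - 1) and quotient 10t**2 - 11t - 35.
The remaining quadratic factors as (5t + 7)(2t - 5).

(2t - 5)(5t + 7)(t + 9)(t - 1)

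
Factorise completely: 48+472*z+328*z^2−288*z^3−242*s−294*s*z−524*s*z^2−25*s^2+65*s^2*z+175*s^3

(5*s+8*z+6)*(5*s−9*z−1)*(7*s+4*z−8)

Group: 5*s*(35*s^2−43*s*z−47*s−36*z^2+68*z+8) + (8*z+6)*(35*s^2−43*s*z−47*s−36*z^2+68*z+8); both groups contain (35*s^2−43*s*z−47*s−36*z^2+68*z+8), so (5*s+8*z+6) is a factor with cofactor 35*s^2−43*s*z−47*s−36*z^2+68*z+8.
The cofactor groups again: 35*s^2−43*s*z−47*s−36*z^2+68*z+8 = 5*s*(7*s+4*z−8) + (−9*z−1)*(7*s+4*z−8); both groups contain (7*s+4*z−8), giving (5*s−9*z−1)*(7*s+4*z−8).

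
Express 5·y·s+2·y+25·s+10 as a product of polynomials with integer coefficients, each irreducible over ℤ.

Group as (5·y·s+2·y) + (25·s+10) = y·(5·s+2) + 5·(5·s+2).
Both groups share the factor (5·s+2).

(5·s+2)·(y+5)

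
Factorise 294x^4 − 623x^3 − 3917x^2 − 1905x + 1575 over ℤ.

Among the possible rational roots, x = 3/7 is a root, so (7x − 3) divides it; the quotient is 42x^3 − 71x^2 − 590x − 525.
Continuing, x = 5 is a root, so (x − 5) is a factor; dividing leaves 42x^2 + 139x + 105.
The remaining quadratic factors as (6x + 7)(7x + 15).

(6x + 7)(7x + 15)(7x − 3)(x − 5)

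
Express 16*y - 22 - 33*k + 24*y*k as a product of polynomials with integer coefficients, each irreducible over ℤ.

Group as (24*y*k + 16*y) + (-33*k - 22) = 8*y*(3*k + 2) - 11*(3*k + 2).
Both groups share the factor (3*k + 2).

(3*k + 2)*(8*y - 11)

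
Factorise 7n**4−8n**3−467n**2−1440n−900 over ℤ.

Trying the rational-root candidates, n = −5 is a root, so (n+5) divides it; the quotient is 7n**3−43n**2−252n−180.
Continuing, n = −6/7 is a root, giving the factor (7n+6) and quotient n**2−7n−30.
The remaining quadratic factors as (n−10)(n+3).

(7n+6)(n+3)(n+5)(n−10)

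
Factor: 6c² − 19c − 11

Need a pair with product 6·(−11) = −66 and sum −19: that's −22 and 3.
Split the middle term: 6c² − 22c + 3c − 11 = 2c(3c − 11) + (3c − 11).

(2c + 1)(3c − 11)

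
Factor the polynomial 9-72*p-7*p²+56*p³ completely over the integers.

(8*p-1)*(7*p²-9)

Group as (56*p³-72*p) + (-7*p²+9) = 8*p*(7*p²-9) - (7*p²-9).
Both groups share the factor (7*p²-9).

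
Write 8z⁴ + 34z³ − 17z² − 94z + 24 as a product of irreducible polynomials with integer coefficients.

Among the possible rational roots, z = −2 is a root, so (z + 2) is a factor; dividing leaves 8z³ + 18z² − 53z + 12.
Next, z = 1/4 is a root, giving the factor (4z − 1) and quotient 2z² + 5z − 12.
The remaining quadratic factors as (2z − 3)(z + 4).

(2z − 3)(4z − 1)(z + 2)(z + 4)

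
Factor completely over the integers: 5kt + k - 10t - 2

Group as (5kt + k) + (-10t - 2) = k(5t + 1) - 2(5t + 1).
Both groups share the factor (5t + 1).

(5t + 1)(k - 2)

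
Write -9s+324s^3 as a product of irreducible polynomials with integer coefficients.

9s(6s+1)(6s-1)

Factor out 9s, leaving 36s^2-1, which is a difference of two squares.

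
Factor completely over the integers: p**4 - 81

(p + 3)(p - 3)(p**2 + 9)

(p)⁴ − (3)⁴ = ((p)² − (3)²)((p)² + (3)²); the first factor splits again, the second (p**2 + 9) is irreducible.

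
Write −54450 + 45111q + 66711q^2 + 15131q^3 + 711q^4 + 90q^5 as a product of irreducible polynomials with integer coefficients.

(3q + 11)(5q − 3)(6q + 11)(q^2 + 3q + 150)

Among the possible rational roots, q = −11/6 is a root, so (6q + 11) is a factor; dividing leaves 15q^4 + 91q^3 + 2355q^2 + 6801q − 4950.
Next, q = −11/3 is a root, giving the factor (3q + 11) and quotient 5q^3 + 12q^2 + 741q − 450.
Continuing, q = 3/5 is a root, giving the factor (5q − 3) and quotient q^2 + 3q + 150.
The quadratic q^2 + 3q + 150 has discriminant −591 < 0 and is irreducible over ℤ.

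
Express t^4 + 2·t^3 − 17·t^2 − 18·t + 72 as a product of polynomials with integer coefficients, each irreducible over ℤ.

Among the possible rational roots, t = −4 is a root, so (t + 4) is a factor; dividing leaves t^3 − 2·t^2 − 9·t + 18.
Then t = −3 is a root, so (t + 3) is a factor; dividing leaves t^2 − 5·t + 6.
The remaining quadratic factors as (t − 2)(t − 3).

(t + 3)·(t + 4)·(t − 2)·(t − 3)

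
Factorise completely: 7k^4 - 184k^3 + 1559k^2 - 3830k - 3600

Trying the rational-root candidates, k = -5/7 is a root, so (7k + 5) divides it; the quotient is k^3 - 27k^2 + 242k - 720.
Then k = 9 is a root, so (k - 9) divides it; the quotient is k^2 - 18k + 80.
The remaining quadratic factors as (k - 8)(k - 10).

(7k + 5)(k - 10)(k - 8)(k - 9)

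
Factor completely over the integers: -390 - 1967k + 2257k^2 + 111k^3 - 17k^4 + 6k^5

(6k + 1)(k + 6)(k - 1)(k^2 - 8k + 65)

By the rational root theorem, k = -1/6 is a root, giving the factor (6k + 1) and quotient k^4 - 3k^3 + 19k^2 + 373k - 390.
Then k = -6 is a root, giving the factor (k + 6) and quotient k^3 - 9k^2 + 73k - 65.
Then k = 1 is a root, so (k - 1) divides it; the quotient is k^2 - 8k + 65.
The quadratic k^2 - 8k + 65 has discriminant -196 < 0 and is irreducible over ℤ.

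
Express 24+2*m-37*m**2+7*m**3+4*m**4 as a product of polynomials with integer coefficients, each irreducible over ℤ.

Trying the rational-root candidates, m = -3/4 is a root, so (4*m+3) divides it; the quotient is m**3+m**2-10*m+8.
Then m = -4 is a root, so (m+4) is a factor; dividing leaves m**2-3*m+2.
The remaining quadratic factors as (m-2)(m-1).

(4*m+3)*(m+4)*(m-1)*(m-2)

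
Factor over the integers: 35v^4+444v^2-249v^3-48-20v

(5v-2)(7v+2)(v-3)(v-4)

Trying the rational-root candidates, v = -2/7 is a root, so (7v+2) divides it; the quotient is 5v^3-37v^2+74v-24.
Continuing, v = 2/5 is a root, so (5v-2) is a factor; dividing leaves v^2-7v+12.
The remaining quadratic factors as (v-4)(v-3).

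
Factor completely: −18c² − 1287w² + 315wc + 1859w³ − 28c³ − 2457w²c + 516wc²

Group: 13w(143w² − 35wc + 2c²) + (−14c − 9)(143w² − 35wc + 2c²); both groups contain (143w² − 35wc + 2c²), so (13w − 14c − 9) is a factor with cofactor 143w² − 35wc + 2c².
The cofactor groups again: 143w² − 35wc + 2c² = 13w(11w − c) − 2c(11w − c); both groups contain (11w − c), giving (13w − 2c)(11w − c).

(13w − 14c − 9)(13w − 2c)(11w − c)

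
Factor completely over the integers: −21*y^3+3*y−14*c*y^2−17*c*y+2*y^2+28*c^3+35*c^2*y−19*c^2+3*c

(4*c−3*y−1)*(7*c+7*y−3)*(c+y)

Group: 7*c*(4*c^2+c*y−c−3*y^2−y) + (7*y−3)*(4*c^2+c*y−c−3*y^2−y); both groups contain (4*c^2+c*y−c−3*y^2−y), so (7*c+7*y−3) is a factor with cofactor 4*c^2+c*y−c−3*y^2−y.
The cofactor groups again: 4*c^2+c*y−c−3*y^2−y = 4*c*(c+y) + (−3*y−1)*(c+y); both groups contain (c+y), giving (4*c−3*y−1)*(c+y).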